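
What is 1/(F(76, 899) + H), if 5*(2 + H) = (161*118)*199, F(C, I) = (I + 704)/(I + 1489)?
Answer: 11940/9028061711 ≈ 1.3225e-6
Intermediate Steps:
F(C, I) = (704 + I)/(1489 + I)
H = 3780592/5 (H = -2 + ((161*118)*199)/5 = -2 + (18998*199)/5 = -2 + (⅕)*3780602 = -2 + 3780602/5 = 3780592/5 ≈ 7.5612e+5)
1/(F(76, 899) + H) = 1/((704 + 899)/(1489 + 899) + 3780592/5) = 1/(1603/2388 + 3780592/5) = 1/(9028061711/11940) = 11940/9028061711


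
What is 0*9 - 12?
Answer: -12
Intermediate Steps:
0*9 - 12 = 0 - 12 = -12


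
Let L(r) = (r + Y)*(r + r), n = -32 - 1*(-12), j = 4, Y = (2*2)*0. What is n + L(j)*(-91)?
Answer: -2932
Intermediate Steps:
Y = 0 (Y = 4*0 = 0)
n = -20 (n = -32 + 12 = -20)
L(r) = 2*r² (L(r) = (r + 0)*(r + r) = r*(2*r) = 2*r²)
n + L(j)*(-91) = -20 + (2*4²)*(-91) = -20 + (2*16)*(-91) = -20 + 32*(-91) = -20 - 2912 = -2932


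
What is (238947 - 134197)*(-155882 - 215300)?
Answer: -38881314500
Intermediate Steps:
(238947 - 134197)*(-155882 - 215300) = 104750*(-371182) = -38881314500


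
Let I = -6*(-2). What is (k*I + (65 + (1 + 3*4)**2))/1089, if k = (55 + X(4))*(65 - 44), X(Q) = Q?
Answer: 1678/121 ≈ 13.868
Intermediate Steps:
I = 12
k = 1239 (k = (55 + 4)*(65 - 44) = 59*21 = 1239)
(k*I + (65 + (1 + 3*4)**2))/1089 = (1239*12 + (65 + (1 + 3*4)**2))/1089 = (14868 + (65 + (1 + 12)**2))*(1/1089) = (14868 + (65 + 13**2))*(1/1089) = (14868 + (65 + 169))*(1/1089) = (14868 + 234)*(1/1089) = 15102*(1/1089) = 1678/121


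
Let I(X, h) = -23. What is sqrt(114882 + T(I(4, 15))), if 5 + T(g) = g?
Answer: sqrt(114854) ≈ 338.90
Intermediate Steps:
T(g) = -5 + g
sqrt(114882 + T(I(4, 15))) = sqrt(114882 + (-5 - 23)) = sqrt(114882 - 28) = sqrt(114854)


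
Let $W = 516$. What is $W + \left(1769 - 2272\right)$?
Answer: $13$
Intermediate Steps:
$W + \left(1769 - 2272\right) = 516 + \left(1769 - 2272\right) = 516 - 503 = 13$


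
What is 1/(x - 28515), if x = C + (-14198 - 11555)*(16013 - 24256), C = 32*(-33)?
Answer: 1/212252408 ≈ 4.7114e-9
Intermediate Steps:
C = -1056
x = 212280923 (x = -1056 + (-14198 - 11555)*(16013 - 24256) = -1056 - 25753*(-8243) = -1056 + 212281979 = 212280923)
1/(x - 28515) = 1/(212280923 - 28515) = 1/212252408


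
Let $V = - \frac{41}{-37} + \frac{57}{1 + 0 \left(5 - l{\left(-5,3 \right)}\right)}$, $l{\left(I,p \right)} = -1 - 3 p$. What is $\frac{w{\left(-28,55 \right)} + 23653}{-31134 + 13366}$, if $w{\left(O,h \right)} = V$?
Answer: $- \frac{877311}{657416} \approx -1.3345$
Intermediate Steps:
$l{\left(I,p \right)} = -1 - 3 p$
$V = \frac{2150}{37}$ ($V = - \frac{41}{-37} + \frac{57}{1 + 0 \left(5 - \left(-1 - 9\right)\right)} = \left(-41\right) \left(- \frac{1}{37}\right) + \frac{57}{1 + 0 \left(5 - \left(-1 - 9\right)\right)} = \frac{41}{37} + \frac{57}{1 + 0 \left(5 - -10\right)} = \frac{41}{37} + \frac{57}{1 + 0 \left(5 + 10\right)} = \frac{41}{37} + \frac{57}{1 + 0 \cdot 15} = \frac{41}{37} + \frac{57}{1 + 0} = \frac{41}{37} + \frac{57}{1} = \frac{41}{37} + 57 \cdot 1 = \frac{41}{37} + 57 = \frac{2150}{37} \approx 58.108$)
$w{\left(O,h \right)} = \frac{2150}{37}$
$\frac{w{\left(-28,55 \right)} + 23653}{-31134 + 13366} = \frac{\frac{2150}{37} + 23653}{-31134 + 13366} = \frac{877311}{37 \left(-17768\right)} = \frac{877311}{37} \left(- \frac{1}{17768}\right) = - \frac{877311}{657416}$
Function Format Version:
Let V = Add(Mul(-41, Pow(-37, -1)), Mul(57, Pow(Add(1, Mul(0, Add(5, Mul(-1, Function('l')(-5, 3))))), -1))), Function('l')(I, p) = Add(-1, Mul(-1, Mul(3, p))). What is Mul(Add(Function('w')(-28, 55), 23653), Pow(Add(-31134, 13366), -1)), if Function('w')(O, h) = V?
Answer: Rational(-877311, 657416) ≈ -1.3345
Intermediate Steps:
Function('l')(I, p) = Add(-1, Mul(-3, p))
V = Rational(2150, 37) (V = Add(Mul(-41, Pow(-37, -1)), Mul(57, Pow(Add(1, Mul(0, Add(5, Mul(-1, Add(-1, Mul(-3, 3)))))), -1))) = Add(Mul(-41, Rational(-1, 37)), Mul(57, Pow(Add(1, Mul(0, Add(5, Mul(-1, Add(-1, -9))))), -1))) = Add(Rational(41, 37), Mul(57, Pow(Add(1, Mul(0, Add(5, Mul(-1, -10)))), -1))) = Add(Rational(41, 37), Mul(57, Pow(Add(1, Mul(0, Add(5, 10))), -1))) = Add(Rational(41, 37), Mul(57, Pow(Add(1, Mul(0, 15)), -1))) = Add(Rational(41, 37), Mul(57, Pow(Add(1, 0), -1))) = Add(Rational(41, 37), Mul(57, Pow(1, -1))) = Add(Rational(41, 37), Mul(57, 1)) = Add(Rational(41, 37), 57) = Rational(2150, 37) ≈ 58.108)
Function('w')(O, h) = Rational(2150, 37)
Mul(Add(Function('w')(-28, 55), 23653), Pow(Add(-31134, 13366), -1)) = Mul(Add(Rational(2150, 37), 23653), Pow(Add(-31134, 13366), -1)) = Mul(Rational(877311, 37), Pow(-17768, -1)) = Mul(Rational(877311, 37), Rational(-1, 17768)) = Rational(-877311, 657416)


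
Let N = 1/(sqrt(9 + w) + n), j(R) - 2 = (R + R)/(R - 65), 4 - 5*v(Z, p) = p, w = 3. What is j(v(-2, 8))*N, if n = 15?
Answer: 3330/23359 - 444*sqrt(3)/23359 ≈ 0.10964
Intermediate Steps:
v(Z, p) = 4/5 - p/5
j(R) = 2 + 2*R/(-65 + R) (j(R) = 2 + (R + R)/(R - 65) = 2 + (2*R)/(-65 + R) = 2 + 2*R/(-65 + R))
N = 1/(15 + 2*sqrt(3)) (N = 1/(sqrt(9 + 3) + 15) = 1/(sqrt(12) + 15) = 1/(2*sqrt(3) + 15) = 1/(15 + 2*sqrt(3)) ≈ 0.054159)
j(v(-2, 8))*N = (2*(-65 + 2*(4/5 - 1/5*8))/(-65 + (4/5 - 1/5*8)))*(5/71 - 2*sqrt(3)/213) = (2*(-65 + 2*(4/5 - 8/5))/(-65 + (4/5 - 8/5)))*(5/71 - 2*sqrt(3)/213) = (2*(-65 + 2*(-4/5))/(-65 - 4/5))*(5/71 - 2*sqrt(3)/213) = (2*(-65 - 8/5)/(-329/5))*(5/71 - 2*sqrt(3)/213) = (2*(-5/329)*(-333/5))*(5/71 - 2*sqrt(3)/213) = 666*(5/71 - 2*sqrt(3)/213)/329 = 3330/23359 - 444*sqrt(3)/23359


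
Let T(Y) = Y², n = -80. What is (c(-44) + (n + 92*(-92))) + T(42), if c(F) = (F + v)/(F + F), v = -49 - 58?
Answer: -596489/88 ≈ -6778.3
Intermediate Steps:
v = -107
c(F) = (-107 + F)/(2*F) (c(F) = (F - 107)/(F + F) = (-107 + F)/((2*F)) = (-107 + F)*(1/(2*F)) = (-107 + F)/(2*F))
(c(-44) + (n + 92*(-92))) + T(42) = ((½)*(-107 - 44)/(-44) + (-80 + 92*(-92))) + 42² = ((½)*(-1/44)*(-151) + (-80 - 8464)) + 1764 = (151/88 - 8544) + 1764 = -751721/88 + 1764 = -596489/88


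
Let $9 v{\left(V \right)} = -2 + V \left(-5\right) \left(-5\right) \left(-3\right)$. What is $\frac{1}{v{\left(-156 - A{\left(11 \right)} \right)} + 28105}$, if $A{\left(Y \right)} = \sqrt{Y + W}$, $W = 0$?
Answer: $\frac{2381787}{70035855574} - \frac{675 \sqrt{11}}{70035855574} \approx 3.3976 \cdot 10^{-5}$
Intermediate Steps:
$A{\left(Y \right)} = \sqrt{Y}$ ($A{\left(Y \right)} = \sqrt{Y + 0} = \sqrt{Y}$)
$v{\left(V \right)} = - \frac{2}{9} - \frac{25 V}{3}$ ($v{\left(V \right)} = \frac{-2 + V \left(-5\right) \left(-5\right) \left(-3\right)}{9} = \frac{-2 + - 5 V \left(-5\right) \left(-3\right)}{9} = \frac{-2 + 25 V \left(-3\right)}{9} = \frac{-2 - 75 V}{9} = - \frac{2}{9} - \frac{25 V}{3}$)
$\frac{1}{v{\left(-156 - A{\left(11 \right)} \right)} + 28105} = \frac{1}{\left(- \frac{2}{9} - \frac{25 \left(-156 - \sqrt{11}\right)}{3}\right) + 28105} = \frac{1}{\left(- \frac{2}{9} + \left(1300 + \frac{25 \sqrt{11}}{3}\right)\right) + 28105} = \frac{1}{\left(\frac{11698}{9} + \frac{25 \sqrt{11}}{3}\right) + 28105} = \frac{1}{\frac{264643}{9} + \frac{25 \sqrt{11}}{3}}$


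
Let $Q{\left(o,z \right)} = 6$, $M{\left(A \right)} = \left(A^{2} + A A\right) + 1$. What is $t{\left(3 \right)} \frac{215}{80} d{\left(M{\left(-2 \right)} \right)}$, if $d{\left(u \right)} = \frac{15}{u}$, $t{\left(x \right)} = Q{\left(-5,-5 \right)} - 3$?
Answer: $\frac{215}{16} \approx 13.438$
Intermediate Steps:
$M{\left(A \right)} = 1 + 2 A^{2}$ ($M{\left(A \right)} = \left(A^{2} + A^{2}\right) + 1 = 2 A^{2} + 1 = 1 + 2 A^{2}$)
$t{\left(x \right)} = 3$ ($t{\left(x \right)} = 6 - 3 = 3$)
$t{\left(3 \right)} \frac{215}{80} d{\left(M{\left(-2 \right)} \right)} = 3 \cdot \frac{215}{80} \frac{15}{1 + 2 \left(-2\right)^{2}} = 3 \cdot 215 \cdot \frac{1}{80} \frac{15}{1 + 2 \cdot 4} = 3 \cdot \frac{43}{16} \frac{15}{1 + 8} = \frac{129 \cdot \frac{15}{9}}{16} = \frac{129 \cdot 15 \cdot \frac{1}{9}}{16} = \frac{129}{16} \cdot \frac{5}{3} = \frac{215}{16}$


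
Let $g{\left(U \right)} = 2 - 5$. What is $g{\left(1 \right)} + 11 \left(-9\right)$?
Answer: $-102$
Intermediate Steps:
$g{\left(U \right)} = -3$ ($g{\left(U \right)} = 2 - 5 = -3$)
$g{\left(1 \right)} + 11 \left(-9\right) = -3 + 11 \left(-9\right) = -3 - 99 = -102$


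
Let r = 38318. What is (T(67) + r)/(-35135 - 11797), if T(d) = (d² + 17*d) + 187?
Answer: -14711/15644 ≈ -0.94036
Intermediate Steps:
T(d) = 187 + d² + 17*d
(T(67) + r)/(-35135 - 11797) = ((187 + 67² + 17*67) + 38318)/(-35135 - 11797) = ((187 + 4489 + 1139) + 38318)/(-46932) = (5815 + 38318)*(-1/46932) = 44133*(-1/46932) = -14711/15644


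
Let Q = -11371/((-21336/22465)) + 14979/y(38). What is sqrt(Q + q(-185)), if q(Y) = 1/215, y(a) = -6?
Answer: sqrt(49851397665690810)/2293620 ≈ 97.346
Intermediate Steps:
Q = 202184191/21336 (Q = -11371/((-21336/22465)) + 14979/(-6) = -11371/((-21336*1/22465)) + 14979*(-1/6) = -11371/(-21336/22465) - 4993/2 = -11371*(-22465/21336) - 4993/2 = 255449515/21336 - 4993/2 = 202184191/21336 ≈ 9476.2)
q(Y) = 1/215
sqrt(Q + q(-185)) = sqrt(202184191/21336 + 1/215) = sqrt(43469622401/4587240) = sqrt(49851397665690810)/2293620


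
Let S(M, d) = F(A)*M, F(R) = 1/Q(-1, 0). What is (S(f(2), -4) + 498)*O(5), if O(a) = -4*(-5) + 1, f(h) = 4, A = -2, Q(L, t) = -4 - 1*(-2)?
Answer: 10416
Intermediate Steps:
Q(L, t) = -2 (Q(L, t) = -4 + 2 = -2)
F(R) = -½ (F(R) = 1/(-2) = -½)
S(M, d) = -M/2
O(a) = 21 (O(a) = 20 + 1 = 21)
(S(f(2), -4) + 498)*O(5) = (-½*4 + 498)*21 = (-2 + 498)*21 = 496*21 = 10416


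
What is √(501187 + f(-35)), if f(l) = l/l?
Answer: 2*√125297 ≈ 707.95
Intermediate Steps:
f(l) = 1
√(501187 + f(-35)) = √(501187 + 1) = √501188 = 2*√125297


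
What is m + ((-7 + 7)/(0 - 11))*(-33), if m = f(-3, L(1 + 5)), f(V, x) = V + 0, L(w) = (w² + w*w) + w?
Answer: -3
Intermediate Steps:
L(w) = w + 2*w² (L(w) = (w² + w²) + w = 2*w² + w = w + 2*w²)
f(V, x) = V
m = -3
m + ((-7 + 7)/(0 - 11))*(-33) = -3 + ((-7 + 7)/(0 - 11))*(-33) = -3 + (0/(-11))*(-33) = -3 + (0*(-1/11))*(-33) = -3 + 0*(-33) = -3 + 0 = -3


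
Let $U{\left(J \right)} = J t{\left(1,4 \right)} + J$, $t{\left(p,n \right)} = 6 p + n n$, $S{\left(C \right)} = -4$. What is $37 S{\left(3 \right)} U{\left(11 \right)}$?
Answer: $-37444$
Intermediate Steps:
$t{\left(p,n \right)} = n^{2} + 6 p$ ($t{\left(p,n \right)} = 6 p + n^{2} = n^{2} + 6 p$)
$U{\left(J \right)} = 23 J$ ($U{\left(J \right)} = J \left(4^{2} + 6 \cdot 1\right) + J = J \left(16 + 6\right) + J = J 22 + J = 22 J + J = 23 J$)
$37 S{\left(3 \right)} U{\left(11 \right)} = 37 \left(-4\right) 23 \cdot 11 = \left(-148\right) 253 = -37444$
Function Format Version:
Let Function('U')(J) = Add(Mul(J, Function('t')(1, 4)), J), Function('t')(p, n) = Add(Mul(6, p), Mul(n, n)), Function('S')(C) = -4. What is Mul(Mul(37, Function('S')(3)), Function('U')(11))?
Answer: -37444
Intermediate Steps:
Function('t')(p, n) = Add(Pow(n, 2), Mul(6, p)) (Function('t')(p, n) = Add(Mul(6, p), Pow(n, 2)) = Add(Pow(n, 2), Mul(6, p)))
Function('U')(J) = Mul(23, J) (Function('U')(J) = Add(Mul(J, Add(Pow(4, 2), Mul(6, 1))), J) = Add(Mul(J, Add(16, 6)), J) = Add(Mul(J, 22), J) = Add(Mul(22, J), J) = Mul(23, J))
Mul(Mul(37, Function('S')(3)), Function('U')(11)) = Mul(Mul(37, -4), Mul(23, 11)) = Mul(-148, 253) = -37444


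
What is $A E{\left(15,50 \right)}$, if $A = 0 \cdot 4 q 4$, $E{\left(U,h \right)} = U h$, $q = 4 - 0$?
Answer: $0$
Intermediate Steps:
$q = 4$ ($q = 4 + 0 = 4$)
$A = 0$ ($A = 0 \cdot 4 \cdot 4 \cdot 4 = 0 \cdot 16 = 0$)
$A E{\left(15,50 \right)} = 0 \cdot 15 \cdot 50 = 0 \cdot 750 = 0$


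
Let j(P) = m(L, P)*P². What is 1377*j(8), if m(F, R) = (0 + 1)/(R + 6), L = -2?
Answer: 44064/7 ≈ 6294.9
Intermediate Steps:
m(F, R) = 1/(6 + R)
j(P) = P²/(6 + P)
1377*j(8) = 1377*(8²/(6 + 8)) = 1377*(64/14) = 1377*(64*(1/14)) = 1377*(32/7) = 44064/7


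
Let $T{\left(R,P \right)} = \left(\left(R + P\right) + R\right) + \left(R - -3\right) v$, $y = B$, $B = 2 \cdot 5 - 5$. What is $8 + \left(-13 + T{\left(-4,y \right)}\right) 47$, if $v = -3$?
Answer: $-603$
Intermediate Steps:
$B = 5$ ($B = 10 - 5 = 5$)
$y = 5$
$T{\left(R,P \right)} = -9 + P - R$ ($T{\left(R,P \right)} = \left(\left(R + P\right) + R\right) + \left(R - -3\right) \left(-3\right) = \left(\left(P + R\right) + R\right) + \left(R + 3\right) \left(-3\right) = \left(P + 2 R\right) + \left(3 + R\right) \left(-3\right) = \left(P + 2 R\right) - \left(9 + 3 R\right) = -9 + P - R$)
$8 + \left(-13 + T{\left(-4,y \right)}\right) 47 = 8 + \left(-13 - 0\right) 47 = 8 + \left(-13 + \left(-9 + 5 + 4\right)\right) 47 = 8 + \left(-13 + 0\right) 47 = 8 - 611 = -603$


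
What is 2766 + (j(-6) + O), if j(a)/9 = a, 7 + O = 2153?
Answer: 4858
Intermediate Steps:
O = 2146 (O = -7 + 2153 = 2146)
j(a) = 9*a
2766 + (j(-6) + O) = 2766 + (9*(-6) + 2146) = 2766 + (-54 + 2146) = 2766 + 2092 = 4858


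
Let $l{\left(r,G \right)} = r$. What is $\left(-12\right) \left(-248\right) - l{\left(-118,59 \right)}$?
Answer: $3094$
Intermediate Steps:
$\left(-12\right) \left(-248\right) - l{\left(-118,59 \right)} = \left(-12\right) \left(-248\right) - -118 = 2976 + 118 = 3094$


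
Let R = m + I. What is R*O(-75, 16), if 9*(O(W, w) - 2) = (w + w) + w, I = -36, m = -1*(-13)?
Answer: -506/3 ≈ -168.67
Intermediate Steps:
m = 13
O(W, w) = 2 + w/3 (O(W, w) = 2 + ((w + w) + w)/9 = 2 + (2*w + w)/9 = 2 + (3*w)/9 = 2 + w/3)
R = -23 (R = 13 - 36 = -23)
R*O(-75, 16) = -23*(2 + (⅓)*16) = -23*(2 + 16/3) = -23*22/3 = -506/3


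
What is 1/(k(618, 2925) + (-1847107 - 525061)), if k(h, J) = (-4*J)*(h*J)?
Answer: -1/21151877168 ≈ -4.7277e-11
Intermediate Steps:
k(h, J) = -4*h*J² (k(h, J) = (-4*J)*(J*h) = -4*h*J²)
1/(k(618, 2925) + (-1847107 - 525061)) = 1/(-4*618*2925² + (-1847107 - 525061)) = 1/(-4*618*8555625 - 2372168) = 1/(-21149505000 - 2372168) = 1/(-21151877168) = -1/21151877168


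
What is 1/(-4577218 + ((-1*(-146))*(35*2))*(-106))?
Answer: -1/5660538 ≈ -1.7666e-7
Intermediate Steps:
1/(-4577218 + ((-1*(-146))*(35*2))*(-106)) = 1/(-4577218 + (146*70)*(-106)) = 1/(-4577218 + 10220*(-106)) = 1/(-4577218 - 1083320) = 1/(-5660538) = -1/5660538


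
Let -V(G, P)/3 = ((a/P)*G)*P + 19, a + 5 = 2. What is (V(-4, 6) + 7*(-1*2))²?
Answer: 11449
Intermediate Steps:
a = -3 (a = -5 + 2 = -3)
V(G, P) = -57 + 9*G (V(G, P) = -3*(((-3/P)*G)*P + 19) = -3*((-3*G/P)*P + 19) = -3*(-3*G + 19) = -3*(19 - 3*G) = -57 + 9*G)
(V(-4, 6) + 7*(-1*2))² = ((-57 + 9*(-4)) + 7*(-1*2))² = ((-57 - 36) + 7*(-2))² = (-93 - 14)² = (-107)² = 11449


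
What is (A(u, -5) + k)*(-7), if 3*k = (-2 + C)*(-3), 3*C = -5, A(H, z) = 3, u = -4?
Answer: -140/3 ≈ -46.667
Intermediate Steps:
C = -5/3 (C = (⅓)*(-5) = -5/3 ≈ -1.6667)
k = 11/3 (k = ((-2 - 5/3)*(-3))/3 = (-11/3*(-3))/3 = (⅓)*11 = 11/3 ≈ 3.6667)
(A(u, -5) + k)*(-7) = (3 + 11/3)*(-7) = (20/3)*(-7) = -140/3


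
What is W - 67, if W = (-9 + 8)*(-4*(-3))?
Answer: -79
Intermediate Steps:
W = -12 (W = -1*12 = -12)
W - 67 = -12 - 67 = -79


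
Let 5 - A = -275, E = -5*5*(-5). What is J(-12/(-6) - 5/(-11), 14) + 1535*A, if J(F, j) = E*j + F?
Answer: 4747077/11 ≈ 4.3155e+5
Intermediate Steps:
E = 125 (E = -25*(-5) = 125)
J(F, j) = F + 125*j (J(F, j) = 125*j + F = F + 125*j)
A = 280 (A = 5 - 1*(-275) = 5 + 275 = 280)
J(-12/(-6) - 5/(-11), 14) + 1535*A = ((-12/(-6) - 5/(-11)) + 125*14) + 1535*280 = ((-12*(-⅙) - 5*(-1/11)) + 1750) + 429800 = ((2 + 5/11) + 1750) + 429800 = (27/11 + 1750) + 429800 = 19277/11 + 429800 = 4747077/11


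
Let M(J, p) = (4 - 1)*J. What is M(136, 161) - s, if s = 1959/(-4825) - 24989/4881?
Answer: 9738870404/23550825 ≈ 413.53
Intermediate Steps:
M(J, p) = 3*J
s = -130133804/23550825 (s = 1959*(-1/4825) - 24989*1/4881 = -1959/4825 - 24989/4881 = -130133804/23550825 ≈ -5.5257)
M(136, 161) - s = 3*136 - 1*(-130133804/23550825) = 408 + 130133804/23550825 = 9738870404/23550825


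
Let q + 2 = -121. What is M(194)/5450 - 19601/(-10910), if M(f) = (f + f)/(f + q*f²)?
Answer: 254896204063/141876312950 ≈ 1.7966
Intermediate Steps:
q = -123 (q = -2 - 121 = -123)
M(f) = 2*f/(f - 123*f²) (M(f) = (f + f)/(f - 123*f²) = (2*f)/(f - 123*f²) = 2*f/(f - 123*f²))
M(194)/5450 - 19601/(-10910) = (2/(1 - 123*194))/5450 - 19601/(-10910) = (2/(1 - 23862))*(1/5450) - 19601*(-1/10910) = (2/(-23861))*(1/5450) + 19601/10910 = (2*(-1/23861))*(1/5450) + 19601/10910 = -2/23861*1/5450 + 19601/10910 = -1/65021225 + 19601/10910 = 254896204063/141876312950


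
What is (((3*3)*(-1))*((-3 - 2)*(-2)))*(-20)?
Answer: 1800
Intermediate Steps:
(((3*3)*(-1))*((-3 - 2)*(-2)))*(-20) = ((9*(-1))*(-5*(-2)))*(-20) = -9*10*(-20) = -90*(-20) = 1800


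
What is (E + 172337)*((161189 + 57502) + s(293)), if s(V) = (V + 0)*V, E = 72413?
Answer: 74536165000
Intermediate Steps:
s(V) = V**2 (s(V) = V*V = V**2)
(E + 172337)*((161189 + 57502) + s(293)) = (72413 + 172337)*((161189 + 57502) + 293**2) = 244750*(218691 + 85849) = 244750*304540 = 74536165000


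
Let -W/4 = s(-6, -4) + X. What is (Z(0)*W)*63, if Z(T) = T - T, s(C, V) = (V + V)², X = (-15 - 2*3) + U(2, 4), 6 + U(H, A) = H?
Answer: 0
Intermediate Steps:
U(H, A) = -6 + H
X = -25 (X = (-15 - 2*3) + (-6 + 2) = (-15 - 6) - 4 = -21 - 4 = -25)
s(C, V) = 4*V² (s(C, V) = (2*V)² = 4*V²)
Z(T) = 0
W = -156 (W = -4*(4*(-4)² - 25) = -4*(4*16 - 25) = -4*(64 - 25) = -4*39 = -156)
(Z(0)*W)*63 = (0*(-156))*63 = 0*63 = 0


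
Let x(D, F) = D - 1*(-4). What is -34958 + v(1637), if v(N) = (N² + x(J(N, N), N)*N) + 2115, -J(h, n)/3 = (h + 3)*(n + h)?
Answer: -26366273486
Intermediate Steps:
J(h, n) = -3*(3 + h)*(h + n) (J(h, n) = -3*(h + 3)*(n + h) = -3*(3 + h)*(h + n))
x(D, F) = 4 + D (x(D, F) = D + 4 = 4 + D)
v(N) = 2115 + N² + N*(4 - 18*N - 6*N²) (v(N) = (N² + (4 + (-9*N - 9*N - 3*N² - 3*N*N))*N) + 2115 = (N² + (4 + (-9*N - 9*N - 3*N² - 3*N²))*N) + 2115 = (N² + (4 + (-18*N - 6*N²))*N) + 2115 = (N² + (4 - 18*N - 6*N²)*N) + 2115 = (N² + N*(4 - 18*N - 6*N²)) + 2115 = 2115 + N² + N*(4 - 18*N - 6*N²))
-34958 + v(1637) = -34958 + (2115 - 17*1637² - 6*1637³ + 4*1637) = -34958 + (2115 - 17*2679769 - 6*4386781853 + 6548) = -34958 + (2115 - 45556073 - 26320691118 + 6548) = -34958 - 26366238528 = -26366273486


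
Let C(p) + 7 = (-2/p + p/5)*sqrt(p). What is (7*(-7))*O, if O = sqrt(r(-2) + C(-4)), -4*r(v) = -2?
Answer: -49*sqrt(-650 - 60*I)/10 ≈ -5.7597 + 125.06*I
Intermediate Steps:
r(v) = 1/2 (r(v) = -1/4*(-2) = 1/2)
C(p) = -7 + sqrt(p)*(-2/p + p/5) (C(p) = -7 + (-2/p + p/5)*sqrt(p) = -7 + sqrt(p)*(-2/p + p/5))
O = sqrt(-13/2 - 3*I/5) (O = sqrt(1/2 + (-7 - (-1)*I + (-4)**(3/2)/5)) = sqrt(1/2 + (-7 - (-1)*I + (-8*I)/5)) = sqrt(1/2 + (-7 + I - 8*I/5)) = sqrt(1/2 + (-7 - 3*I/5)) = sqrt(-13/2 - 3*I/5) ≈ 0.11754 - 2.5522*I)
(7*(-7))*O = (7*(-7))*(sqrt(-650 - 60*I)/10) = -49*sqrt(-650 - 60*I)/10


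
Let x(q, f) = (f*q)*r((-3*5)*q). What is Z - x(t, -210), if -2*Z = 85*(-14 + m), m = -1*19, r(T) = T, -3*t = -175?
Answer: -21434695/2 ≈ -1.0717e+7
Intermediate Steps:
t = 175/3 (t = -1/3*(-175) = 175/3 ≈ 58.333)
m = -19
Z = 2805/2 (Z = -85*(-14 - 19)/2 = -85*(-33)/2 = -1/2*(-2805) = 2805/2 ≈ 1402.5)
x(q, f) = -15*f*q**2 (x(q, f) = (f*q)*((-3*5)*q) = (f*q)*(-15*q) = -15*f*q**2)
Z - x(t, -210) = 2805/2 - (-15)*(-210)*(175/3)**2 = 2805/2 - (-15)*(-210)*30625/9 = 2805/2 - 1*10718750 = 2805/2 - 10718750 = -21434695/2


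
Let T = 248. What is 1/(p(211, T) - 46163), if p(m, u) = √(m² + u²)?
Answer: -46163/2130916544 - 5*√4241/2130916544 ≈ -2.1816e-5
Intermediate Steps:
1/(p(211, T) - 46163) = 1/(√(211² + 248²) - 46163) = 1/(√(44521 + 61504) - 46163) = 1/(√106025 - 46163) = 1/(5*√4241 - 46163) = 1/(-46163 + 5*√4241)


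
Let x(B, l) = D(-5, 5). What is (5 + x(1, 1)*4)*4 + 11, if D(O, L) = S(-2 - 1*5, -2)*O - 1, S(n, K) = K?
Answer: 175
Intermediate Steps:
D(O, L) = -1 - 2*O (D(O, L) = -2*O - 1 = -1 - 2*O)
x(B, l) = 9 (x(B, l) = -1 - 2*(-5) = -1 + 10 = 9)
(5 + x(1, 1)*4)*4 + 11 = (5 + 9*4)*4 + 11 = (5 + 36)*4 + 11 = 41*4 + 11 = 164 + 11 = 175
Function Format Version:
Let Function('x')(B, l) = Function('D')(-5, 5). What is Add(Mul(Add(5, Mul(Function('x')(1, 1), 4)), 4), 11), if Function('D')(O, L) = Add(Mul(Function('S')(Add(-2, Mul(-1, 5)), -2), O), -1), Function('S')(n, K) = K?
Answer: 175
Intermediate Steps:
Function('D')(O, L) = Add(-1, Mul(-2, O)) (Function('D')(O, L) = Add(Mul(-2, O), -1) = Add(-1, Mul(-2, O)))
Function('x')(B, l) = 9 (Function('x')(B, l) = Add(-1, Mul(-2, -5)) = Add(-1, 10) = 9)
Add(Mul(Add(5, Mul(Function('x')(1, 1), 4)), 4), 11) = Add(Mul(Add(5, Mul(9, 4)), 4), 11) = Add(Mul(Add(5, 36), 4), 11) = Add(Mul(41, 4), 11) = Add(164, 11) = 175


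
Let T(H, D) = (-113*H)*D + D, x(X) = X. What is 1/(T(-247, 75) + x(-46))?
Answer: 1/2093354 ≈ 4.7770e-7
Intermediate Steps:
T(H, D) = D - 113*D*H (T(H, D) = -113*D*H + D = D - 113*D*H)
1/(T(-247, 75) + x(-46)) = 1/(75*(1 - 113*(-247)) - 46) = 1/(75*(1 + 27911) - 46) = 1/(75*27912 - 46) = 1/(2093400 - 46) = 1/2093354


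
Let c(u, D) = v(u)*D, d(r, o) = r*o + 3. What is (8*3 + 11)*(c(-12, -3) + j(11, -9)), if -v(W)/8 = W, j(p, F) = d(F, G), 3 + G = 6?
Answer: -10920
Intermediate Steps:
G = 3 (G = -3 + 6 = 3)
d(r, o) = 3 + o*r (d(r, o) = o*r + 3 = 3 + o*r)
j(p, F) = 3 + 3*F
v(W) = -8*W
c(u, D) = -8*D*u (c(u, D) = (-8*u)*D = -8*D*u)
(8*3 + 11)*(c(-12, -3) + j(11, -9)) = (8*3 + 11)*(-8*(-3)*(-12) + (3 + 3*(-9))) = (24 + 11)*(-288 + (3 - 27)) = 35*(-288 - 24) = 35*(-312) = -10920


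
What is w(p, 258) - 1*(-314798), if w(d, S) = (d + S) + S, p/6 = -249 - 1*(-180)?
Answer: 314900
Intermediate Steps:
p = -414 (p = 6*(-249 - 1*(-180)) = 6*(-249 + 180) = 6*(-69) = -414)
w(d, S) = d + 2*S (w(d, S) = (S + d) + S = d + 2*S)
w(p, 258) - 1*(-314798) = (-414 + 2*258) - 1*(-314798) = (-414 + 516) + 314798 = 102 + 314798 = 314900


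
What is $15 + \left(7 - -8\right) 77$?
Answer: $1170$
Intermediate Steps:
$15 + \left(7 - -8\right) 77 = 15 + \left(7 + 8\right) 77 = 15 + 15 \cdot 77 = 15 + 1155 = 1170$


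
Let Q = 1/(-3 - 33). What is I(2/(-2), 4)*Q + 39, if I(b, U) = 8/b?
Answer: 353/9 ≈ 39.222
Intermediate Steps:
Q = -1/36 (Q = 1/(-36) = -1/36 ≈ -0.027778)
I(2/(-2), 4)*Q + 39 = (8/((2/(-2))))*(-1/36) + 39 = (8/((2*(-1/2))))*(-1/36) + 39 = (8/(-1))*(-1/36) + 39 = (8*(-1))*(-1/36) + 39 = -8*(-1/36) + 39 = 2/9 + 39 = 353/9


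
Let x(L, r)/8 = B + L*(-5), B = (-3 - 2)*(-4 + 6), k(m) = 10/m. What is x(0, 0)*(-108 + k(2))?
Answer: 8240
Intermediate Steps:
B = -10 (B = -5*2 = -10)
x(L, r) = -80 - 40*L (x(L, r) = 8*(-10 + L*(-5)) = 8*(-10 - 5*L) = -80 - 40*L)
x(0, 0)*(-108 + k(2)) = (-80 - 40*0)*(-108 + 10/2) = (-80 + 0)*(-108 + 10*(1/2)) = -80*(-108 + 5) = -80*(-103) = 8240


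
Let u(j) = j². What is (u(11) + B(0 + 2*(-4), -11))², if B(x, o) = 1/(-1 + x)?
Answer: 1183744/81 ≈ 14614.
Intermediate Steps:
(u(11) + B(0 + 2*(-4), -11))² = (11² + 1/(-1 + (0 + 2*(-4))))² = (121 + 1/(-1 + (0 - 8)))² = (121 + 1/(-1 - 8))² = (121 + 1/(-9))² = (121 - ⅑)² = (1088/9)² = 1183744/81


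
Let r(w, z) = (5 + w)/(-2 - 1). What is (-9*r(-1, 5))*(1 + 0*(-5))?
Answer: 12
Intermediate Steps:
r(w, z) = -5/3 - w/3 (r(w, z) = (5 + w)/(-3) = (5 + w)*(-⅓) = -5/3 - w/3)
(-9*r(-1, 5))*(1 + 0*(-5)) = (-9*(-5/3 - ⅓*(-1)))*(1 + 0*(-5)) = (-9*(-5/3 + ⅓))*(1 + 0) = -9*(-4/3)*1 = 12*1 = 12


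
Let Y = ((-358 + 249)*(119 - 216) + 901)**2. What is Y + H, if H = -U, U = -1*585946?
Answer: 132238622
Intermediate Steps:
U = -585946
H = 585946 (H = -1*(-585946) = 585946)
Y = 131652676 (Y = (-109*(-97) + 901)**2 = (10573 + 901)**2 = 11474**2 = 131652676)
Y + H = 131652676 + 585946 = 132238622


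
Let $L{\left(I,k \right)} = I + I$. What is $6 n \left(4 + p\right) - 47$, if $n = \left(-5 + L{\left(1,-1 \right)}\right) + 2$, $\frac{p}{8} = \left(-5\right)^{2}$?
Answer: $-1271$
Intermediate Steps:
$p = 200$ ($p = 8 \left(-5\right)^{2} = 8 \cdot 25 = 200$)
$L{\left(I,k \right)} = 2 I$
$n = -1$ ($n = \left(-5 + 2 \cdot 1\right) + 2 = \left(-5 + 2\right) + 2 = -3 + 2 = -1$)
$6 n \left(4 + p\right) - 47 = 6 \left(- (4 + 200)\right) - 47 = 6 \left(\left(-1\right) 204\right) - 47 = 6 \left(-204\right) - 47 = -1224 - 47 = -1271$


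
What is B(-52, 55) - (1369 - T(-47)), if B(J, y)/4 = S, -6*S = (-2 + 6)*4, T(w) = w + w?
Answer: -4421/3 ≈ -1473.7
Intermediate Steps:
T(w) = 2*w
S = -8/3 (S = -(-2 + 6)*4/6 = -2*4/3 = -1/6*16 = -8/3 ≈ -2.6667)
B(J, y) = -32/3 (B(J, y) = 4*(-8/3) = -32/3)
B(-52, 55) - (1369 - T(-47)) = -32/3 - (1369 - 2*(-47)) = -32/3 - (1369 - 1*(-94)) = -32/3 - (1369 + 94) = -32/3 - 1*1463 = -32/3 - 1463 = -4421/3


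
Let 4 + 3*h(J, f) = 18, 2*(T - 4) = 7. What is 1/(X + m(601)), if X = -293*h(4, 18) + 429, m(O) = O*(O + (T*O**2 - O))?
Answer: 6/9768675415 ≈ 6.1421e-10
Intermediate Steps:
T = 15/2 (T = 4 + (1/2)*7 = 4 + 7/2 = 15/2 ≈ 7.5000)
h(J, f) = 14/3 (h(J, f) = -4/3 + (1/3)*18 = -4/3 + 6 = 14/3)
m(O) = 15*O**3/2 (m(O) = O*(O + (15*O**2/2 - O)) = O*(O + (-O + 15*O**2/2)) = O*(15*O**2/2) = 15*O**3/2)
X = -2815/3 (X = -293*14/3 + 429 = -4102/3 + 429 = -2815/3 ≈ -938.33)
1/(X + m(601)) = 1/(-2815/3 + (15/2)*601**3) = 1/(-2815/3 + (15/2)*217081801) = 1/(-2815/3 + 3256227015/2) = 1/(9768675415/6) = 6/9768675415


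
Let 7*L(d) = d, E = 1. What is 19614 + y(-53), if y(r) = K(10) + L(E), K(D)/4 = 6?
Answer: 137467/7 ≈ 19638.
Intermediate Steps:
K(D) = 24 (K(D) = 4*6 = 24)
L(d) = d/7
y(r) = 169/7 (y(r) = 24 + (⅐)*1 = 24 + ⅐ = 169/7)
19614 + y(-53) = 19614 + 169/7 = 137467/7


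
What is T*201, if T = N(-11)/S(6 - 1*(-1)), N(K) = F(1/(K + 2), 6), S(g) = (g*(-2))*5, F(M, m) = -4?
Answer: 402/35 ≈ 11.486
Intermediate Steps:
S(g) = -10*g (S(g) = -2*g*5 = -10*g)
N(K) = -4
T = 2/35 (T = -4*(-1/(10*(6 - 1*(-1)))) = -4*(-1/(10*(6 + 1))) = -4/((-10*7)) = -4/(-70) = -4*(-1/70) = 2/35 ≈ 0.057143)
T*201 = (2/35)*201 = 402/35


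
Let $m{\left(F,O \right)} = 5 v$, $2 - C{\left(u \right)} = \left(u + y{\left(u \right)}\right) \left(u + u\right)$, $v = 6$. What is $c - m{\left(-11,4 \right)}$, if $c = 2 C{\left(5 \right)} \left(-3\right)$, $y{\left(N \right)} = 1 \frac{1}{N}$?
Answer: $270$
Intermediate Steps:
$y{\left(N \right)} = \frac{1}{N}$
$C{\left(u \right)} = 2 - 2 u \left(u + \frac{1}{u}\right)$ ($C{\left(u \right)} = 2 - \left(u + \frac{1}{u}\right) \left(u + u\right) = 2 - \left(u + \frac{1}{u}\right) 2 u = 2 - 2 u \left(u + \frac{1}{u}\right)$)
$m{\left(F,O \right)} = 30$ ($m{\left(F,O \right)} = 5 \cdot 6 = 30$)
$c = 300$ ($c = 2 \left(- 2 \cdot 5^{2}\right) \left(-3\right) = 2 \left(\left(-2\right) 25\right) \left(-3\right) = 2 \left(-50\right) \left(-3\right) = \left(-100\right) \left(-3\right) = 300$)
$c - m{\left(-11,4 \right)} = 300 - 30 = 270$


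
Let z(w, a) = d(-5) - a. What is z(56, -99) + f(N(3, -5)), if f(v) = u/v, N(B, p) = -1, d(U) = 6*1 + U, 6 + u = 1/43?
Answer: 4557/43 ≈ 105.98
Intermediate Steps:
u = -257/43 (u = -6 + 1/43 = -257/43 ≈ -5.9767)
d(U) = 6 + U
z(w, a) = 1 - a (z(w, a) = (6 - 5) - a = 1 - a)
f(v) = -257/(43*v)
z(56, -99) + f(N(3, -5)) = (1 - 1*(-99)) - 257/43/(-1) = (1 + 99) - 257/43*(-1) = 100 + 257/43 = 4557/43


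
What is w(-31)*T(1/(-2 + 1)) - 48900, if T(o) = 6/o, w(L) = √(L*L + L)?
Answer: -48900 - 6*√930 ≈ -49083.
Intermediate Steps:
w(L) = √(L + L²) (w(L) = √(L² + L) = √(L + L²))
w(-31)*T(1/(-2 + 1)) - 48900 = √(-31*(1 - 31))*(6/(1/(-2 + 1))) - 48900 = √(-31*(-30))*(6/(1/(-1))) - 48900 = √930*(6/(-1)) - 48900 = √930*(6*(-1)) - 48900 = √930*(-6) - 48900 = -6*√930 - 48900 = -48900 - 6*√930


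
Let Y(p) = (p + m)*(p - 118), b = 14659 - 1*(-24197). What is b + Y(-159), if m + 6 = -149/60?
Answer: 5114933/60 ≈ 85249.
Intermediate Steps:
b = 38856 (b = 14659 + 24197 = 38856)
m = -509/60 (m = -6 - 149/60 = -509/60 ≈ -8.4833)
Y(p) = (-118 + p)*(-509/60 + p) (Y(p) = (p - 509/60)*(p - 118) = (-509/60 + p)*(-118 + p) = (-118 + p)*(-509/60 + p))
b + Y(-159) = 38856 + (30031/30 + (-159)² - 7589/60*(-159)) = 38856 + (30031/30 + 25281 + 402217/20) = 38856 + 2783573/60 = 5114933/60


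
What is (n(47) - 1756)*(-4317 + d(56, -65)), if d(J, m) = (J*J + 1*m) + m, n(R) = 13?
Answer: 2285073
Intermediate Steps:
d(J, m) = J² + 2*m (d(J, m) = (J² + m) + m = (m + J²) + m = J² + 2*m)
(n(47) - 1756)*(-4317 + d(56, -65)) = (13 - 1756)*(-4317 + (56² + 2*(-65))) = -1743*(-4317 + (3136 - 130)) = -1743*(-4317 + 3006) = -1743*(-1311) = 2285073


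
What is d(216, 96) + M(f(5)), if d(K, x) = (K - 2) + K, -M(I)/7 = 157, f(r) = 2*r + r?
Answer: -669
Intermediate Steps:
f(r) = 3*r
M(I) = -1099 (M(I) = -7*157 = -1099)
d(K, x) = -2 + 2*K (d(K, x) = (-2 + K) + K = -2 + 2*K)
d(216, 96) + M(f(5)) = (-2 + 2*216) - 1099 = (-2 + 432) - 1099 = 430 - 1099 = -669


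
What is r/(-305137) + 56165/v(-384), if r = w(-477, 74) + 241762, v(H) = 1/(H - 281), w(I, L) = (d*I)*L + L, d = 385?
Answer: -1628109955633/43591 ≈ -3.7350e+7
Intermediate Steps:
w(I, L) = L + 385*I*L (w(I, L) = (385*I)*L + L = 385*I*L + L = L + 385*I*L)
v(H) = 1/(-281 + H)
r = -13347894 (r = 74*(1 + 385*(-477)) + 241762 = 74*(1 - 183645) + 241762 = 74*(-183644) + 241762 = -13589656 + 241762 = -13347894)
r/(-305137) + 56165/v(-384) = -13347894/(-305137) + 56165/(1/(-281 - 384)) = -13347894*(-1/305137) + 56165/(1/(-665)) = 1906842/43591 + 56165/(-1/665) = 1906842/43591 + 56165*(-665) = 1906842/43591 - 37349725 = -1628109955633/43591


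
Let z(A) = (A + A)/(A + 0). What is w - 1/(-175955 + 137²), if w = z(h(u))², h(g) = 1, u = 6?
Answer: 628745/157186 ≈ 4.0000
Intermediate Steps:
z(A) = 2 (z(A) = (2*A)/A = 2)
w = 4 (w = 2² = 4)
w - 1/(-175955 + 137²) = 4 - 1/(-175955 + 137²) = 4 - 1/(-175955 + 18769) = 4 - 1/(-157186) = 4 - 1*(-1/157186) = 4 + 1/157186 = 628745/157186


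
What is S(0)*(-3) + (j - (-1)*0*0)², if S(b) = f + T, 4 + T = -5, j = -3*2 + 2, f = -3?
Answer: 52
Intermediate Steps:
j = -4 (j = -6 + 2 = -4)
T = -9 (T = -4 - 5 = -9)
S(b) = -12 (S(b) = -3 - 9 = -12)
S(0)*(-3) + (j - (-1)*0*0)² = -12*(-3) + (-4 - (-1)*0*0)² = 36 + (-4 - 1*0*0)² = 36 + (-4 + 0*0)² = 36 + (-4 + 0)² = 36 + (-4)² = 36 + 16 = 52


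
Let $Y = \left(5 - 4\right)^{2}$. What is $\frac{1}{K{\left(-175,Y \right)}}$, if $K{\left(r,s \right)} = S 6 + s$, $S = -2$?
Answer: $- \frac{1}{11} \approx -0.090909$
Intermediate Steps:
$Y = 1$ ($Y = 1^{2} = 1$)
$K{\left(r,s \right)} = -12 + s$ ($K{\left(r,s \right)} = \left(-2\right) 6 + s = -12 + s$)
$\frac{1}{K{\left(-175,Y \right)}} = \frac{1}{-12 + 1} = \frac{1}{-11} = - \frac{1}{11}$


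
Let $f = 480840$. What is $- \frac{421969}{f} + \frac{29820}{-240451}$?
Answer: $- \frac{115801516819}{115618458840} \approx -1.0016$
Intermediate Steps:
$- \frac{421969}{f} + \frac{29820}{-240451} = - \frac{421969}{480840} + \frac{29820}{-240451} = \left(-421969\right) \frac{1}{480840} + 29820 \left(- \frac{1}{240451}\right) = - \frac{421969}{480840} - \frac{29820}{240451} = - \frac{115801516819}{115618458840}$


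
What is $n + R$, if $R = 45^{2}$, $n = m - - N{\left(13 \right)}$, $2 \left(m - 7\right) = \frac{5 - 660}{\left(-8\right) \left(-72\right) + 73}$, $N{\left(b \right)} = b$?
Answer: $\frac{2653755}{1298} \approx 2044.5$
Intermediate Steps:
$m = \frac{8431}{1298}$ ($m = 7 + \frac{\left(5 - 660\right) \frac{1}{\left(-8\right) \left(-72\right) + 73}}{2} = 7 + \frac{\left(5 - 660\right) \frac{1}{576 + 73}}{2} = 7 + \frac{\left(-655\right) \frac{1}{649}}{2} = 7 + \frac{1}{2} \left(- \frac{655}{649}\right) = 7 - \frac{655}{1298} = \frac{8431}{1298} \approx 6.4954$)
$n = \frac{25305}{1298}$ ($n = \frac{8431}{1298} - \left(-1\right) 13 = \frac{8431}{1298} - -13 = \frac{8431}{1298} + 13 = \frac{25305}{1298} \approx 19.495$)
$R = 2025$
$n + R = \frac{25305}{1298} + 2025 = \frac{2653755}{1298}$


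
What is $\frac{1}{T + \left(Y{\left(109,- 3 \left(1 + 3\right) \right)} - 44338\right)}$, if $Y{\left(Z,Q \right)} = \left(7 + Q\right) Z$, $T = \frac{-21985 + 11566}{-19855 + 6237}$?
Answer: $- \frac{13618}{611206275} \approx -2.2281 \cdot 10^{-5}$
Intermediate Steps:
$T = \frac{10419}{13618}$ ($T = - \frac{10419}{-13618} = \left(-10419\right) \left(- \frac{1}{13618}\right) = \frac{10419}{13618} \approx 0.76509$)
$Y{\left(Z,Q \right)} = Z \left(7 + Q\right)$
$\frac{1}{T + \left(Y{\left(109,- 3 \left(1 + 3\right) \right)} - 44338\right)} = \frac{1}{\frac{10419}{13618} + \left(109 \left(7 - 3 \left(1 + 3\right)\right) - 44338\right)} = \frac{1}{\frac{10419}{13618} - \left(44338 - 109 \left(7 - 12\right)\right)} = \frac{1}{\frac{10419}{13618} + \left(109 \left(-5\right) - 44338\right)} = \frac{1}{\frac{10419}{13618} - 44883} = \frac{1}{- \frac{611206275}{13618}} = - \frac{13618}{611206275}$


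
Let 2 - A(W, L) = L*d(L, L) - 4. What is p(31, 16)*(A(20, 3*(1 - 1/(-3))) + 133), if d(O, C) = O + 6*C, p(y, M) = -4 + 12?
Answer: 216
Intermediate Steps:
p(y, M) = 8
A(W, L) = 6 - 7*L**2 (A(W, L) = 2 - (L*(L + 6*L) - 4) = 2 - (L*(7*L) - 4) = 2 - (7*L**2 - 4) = 2 - (-4 + 7*L**2) = 2 + (4 - 7*L**2) = 6 - 7*L**2)
p(31, 16)*(A(20, 3*(1 - 1/(-3))) + 133) = 8*((6 - 7*9*(1 - 1/(-3))**2) + 133) = 8*((6 - 7*9*(1 - 1*(-1/3))**2) + 133) = 8*((6 - 7*9*(1 + 1/3)**2) + 133) = 8*((6 - 7*(3*(4/3))**2) + 133) = 8*((6 - 7*4**2) + 133) = 8*((6 - 7*16) + 133) = 8*((6 - 112) + 133) = 8*(-106 + 133) = 8*27 = 216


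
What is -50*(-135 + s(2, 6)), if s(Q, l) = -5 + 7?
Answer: 6650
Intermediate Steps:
s(Q, l) = 2
-50*(-135 + s(2, 6)) = -50*(-135 + 2) = -50*(-133) = 6650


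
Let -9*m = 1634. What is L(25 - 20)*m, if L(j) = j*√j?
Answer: -8170*√5/9 ≈ -2029.9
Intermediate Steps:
m = -1634/9 (m = -⅑*1634 = -1634/9 ≈ -181.56)
L(j) = j^(3/2)
L(25 - 20)*m = (25 - 20)^(3/2)*(-1634/9) = 5^(3/2)*(-1634/9) = (5*√5)*(-1634/9) = -8170*√5/9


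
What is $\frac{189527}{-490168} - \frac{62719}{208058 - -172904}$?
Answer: $- \frac{51472715883}{93367690808} \approx -0.55129$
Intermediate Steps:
$\frac{189527}{-490168} - \frac{62719}{208058 - -172904} = 189527 \left(- \frac{1}{490168}\right) - \frac{62719}{208058 + 172904} = - \frac{189527}{490168} - \frac{62719}{380962} = - \frac{51472715883}{93367690808}$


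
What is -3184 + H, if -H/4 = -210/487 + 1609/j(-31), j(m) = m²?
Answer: -1492461380/468007 ≈ -3189.0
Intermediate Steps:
H = -2327092/468007 (H = -4*(-210/487 + 1609/((-31)²)) = -4*(-210*1/487 + 1609/961) = -4*(-210/487 + 1609*(1/961)) = -4*(-210/487 + 1609/961) = -4*581773/468007 = -2327092/468007 ≈ -4.9723)
-3184 + H = -3184 - 2327092/468007 = -1492461380/468007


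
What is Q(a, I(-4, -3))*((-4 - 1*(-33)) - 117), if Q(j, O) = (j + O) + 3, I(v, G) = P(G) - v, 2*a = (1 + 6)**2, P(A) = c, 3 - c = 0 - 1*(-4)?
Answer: -2684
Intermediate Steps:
c = -1 (c = 3 - (0 - 1*(-4)) = 3 - (0 + 4) = 3 - 1*4 = 3 - 4 = -1)
P(A) = -1
a = 49/2 (a = (1 + 6)**2/2 = (1/2)*7**2 = (1/2)*49 = 49/2 ≈ 24.500)
I(v, G) = -1 - v
Q(j, O) = 3 + O + j (Q(j, O) = (O + j) + 3 = 3 + O + j)
Q(a, I(-4, -3))*((-4 - 1*(-33)) - 117) = (3 + (-1 - 1*(-4)) + 49/2)*((-4 - 1*(-33)) - 117) = (3 + (-1 + 4) + 49/2)*((-4 + 33) - 117) = (3 + 3 + 49/2)*(29 - 117) = (61/2)*(-88) = -2684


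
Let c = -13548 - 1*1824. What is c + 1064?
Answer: -14308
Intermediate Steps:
c = -15372 (c = -13548 - 1824 = -15372)
c + 1064 = -15372 + 1064 = -14308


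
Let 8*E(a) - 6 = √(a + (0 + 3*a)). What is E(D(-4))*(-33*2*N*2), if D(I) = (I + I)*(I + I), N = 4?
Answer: -1452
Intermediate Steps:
D(I) = 4*I² (D(I) = (2*I)*(2*I) = 4*I²)
E(a) = ¾ + √a/4 (E(a) = ¾ + √(a + (0 + 3*a))/8 = ¾ + √(a + 3*a)/8 = ¾ + √(4*a)/8 = ¾ + (2*√a)/8 = ¾ + √a/4)
E(D(-4))*(-33*2*N*2) = (¾ + √(4*(-4)²)/4)*(-33*2*4*2) = (¾ + √(4*16)/4)*(-264*2) = (¾ + √64/4)*(-33*16) = (¾ + (¼)*8)*(-528) = (¾ + 2)*(-528) = (11/4)*(-528) = -1452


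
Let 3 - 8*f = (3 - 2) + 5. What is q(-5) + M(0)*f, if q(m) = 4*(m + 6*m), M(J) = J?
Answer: -140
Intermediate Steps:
f = -3/8 (f = 3/8 - ((3 - 2) + 5)/8 = 3/8 - (1 + 5)/8 = 3/8 - ⅛*6 = 3/8 - ¾ = -3/8 ≈ -0.37500)
q(m) = 28*m (q(m) = 4*(7*m) = 28*m)
q(-5) + M(0)*f = 28*(-5) + 0*(-3/8) = -140 + 0 = -140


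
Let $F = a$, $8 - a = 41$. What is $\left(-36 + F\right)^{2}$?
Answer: $4761$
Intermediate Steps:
$a = -33$ ($a = 8 - 41 = -33$)
$F = -33$
$\left(-36 + F\right)^{2} = \left(-36 - 33\right)^{2} = \left(-69\right)^{2} = 4761$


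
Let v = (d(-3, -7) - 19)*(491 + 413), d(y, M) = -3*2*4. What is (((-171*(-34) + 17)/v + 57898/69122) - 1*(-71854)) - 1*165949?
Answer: -126411492510903/1343455192 ≈ -94094.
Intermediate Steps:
d(y, M) = -24 (d(y, M) = -6*4 = -24)
v = -38872 (v = (-24 - 19)*(491 + 413) = -43*904 = -38872)
(((-171*(-34) + 17)/v + 57898/69122) - 1*(-71854)) - 1*165949 = (((-171*(-34) + 17)/(-38872) + 57898/69122) - 1*(-71854)) - 1*165949 = (((5814 + 17)*(-1/38872) + 57898*(1/69122)) + 71854) - 165949 = ((5831*(-1/38872) + 28949/34561) + 71854) - 165949 = ((-5831/38872 + 28949/34561) + 71854) - 165949 = (923780337/1343455192 + 71854) - 165949 = 96533553146305/1343455192 - 165949 = -126411492510903/1343455192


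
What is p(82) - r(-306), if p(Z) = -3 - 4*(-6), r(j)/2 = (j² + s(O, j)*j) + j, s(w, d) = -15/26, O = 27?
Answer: -2430897/13 ≈ -1.8699e+5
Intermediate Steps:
s(w, d) = -15/26 (s(w, d) = -15*1/26 = -15/26)
r(j) = 2*j² + 11*j/13 (r(j) = 2*((j² - 15*j/26) + j) = 2*(j² + 11*j/26) = 2*j² + 11*j/13)
p(Z) = 21 (p(Z) = -3 + 24 = 21)
p(82) - r(-306) = 21 - (-306)*(11 + 26*(-306))/13 = 21 - (-306)*(11 - 7956)/13 = 21 - (-306)*(-7945)/13 = 21 - 1*2431170/13 = 21 - 2431170/13 = -2430897/13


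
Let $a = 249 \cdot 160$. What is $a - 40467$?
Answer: $-627$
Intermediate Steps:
$a = 39840$
$a - 40467 = 39840 - 40467 = -627$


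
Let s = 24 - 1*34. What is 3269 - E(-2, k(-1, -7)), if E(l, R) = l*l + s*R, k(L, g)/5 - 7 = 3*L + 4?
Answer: 3665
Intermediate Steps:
s = -10 (s = 24 - 34 = -10)
k(L, g) = 55 + 15*L (k(L, g) = 35 + 5*(3*L + 4) = 35 + 5*(4 + 3*L) = 35 + (20 + 15*L) = 55 + 15*L)
E(l, R) = l² - 10*R (E(l, R) = l*l - 10*R = l² - 10*R)
3269 - E(-2, k(-1, -7)) = 3269 - ((-2)² - 10*(55 + 15*(-1))) = 3269 - (4 - 10*(55 - 15)) = 3269 - (4 - 10*40) = 3269 - (4 - 400) = 3269 - 1*(-396) = 3269 + 396 = 3665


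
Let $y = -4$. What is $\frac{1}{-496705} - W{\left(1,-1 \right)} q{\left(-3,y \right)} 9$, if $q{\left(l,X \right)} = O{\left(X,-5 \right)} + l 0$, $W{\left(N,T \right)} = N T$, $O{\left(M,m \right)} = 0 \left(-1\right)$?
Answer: $- \frac{1}{496705} \approx -2.0133 \cdot 10^{-6}$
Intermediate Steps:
$O{\left(M,m \right)} = 0$
$q{\left(l,X \right)} = 0$ ($q{\left(l,X \right)} = 0 + l 0 = 0 + 0 = 0$)
$\frac{1}{-496705} - W{\left(1,-1 \right)} q{\left(-3,y \right)} 9 = \frac{1}{-496705} - 1 \left(-1\right) 0 \cdot 9 = - \frac{1}{496705} - \left(-1\right) 0 \cdot 9 = - \frac{1}{496705} - 0 \cdot 9 = - \frac{1}{496705} - 0 = - \frac{1}{496705} + 0 = - \frac{1}{496705}$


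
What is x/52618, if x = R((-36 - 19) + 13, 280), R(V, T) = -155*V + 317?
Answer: 6827/52618 ≈ 0.12975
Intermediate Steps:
R(V, T) = 317 - 155*V
x = 6827 (x = 317 - 155*((-36 - 19) + 13) = 317 - 155*(-55 + 13) = 317 - 155*(-42) = 317 + 6510 = 6827)
x/52618 = 6827/52618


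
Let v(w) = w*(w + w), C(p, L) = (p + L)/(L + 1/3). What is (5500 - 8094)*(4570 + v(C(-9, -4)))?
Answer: -1442295128/121 ≈ -1.1920e+7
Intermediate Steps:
C(p, L) = (L + p)/(1/3 + L) (C(p, L) = (L + p)/(L + 1/3) = (L + p)/(1/3 + L))
v(w) = 2*w**2 (v(w) = w*(2*w) = 2*w**2)
(5500 - 8094)*(4570 + v(C(-9, -4))) = (5500 - 8094)*(4570 + 2*(3*(-4 - 9)/(1 + 3*(-4)))**2) = -2594*(4570 + 2*(3*(-13)/(1 - 12))**2) = -2594*(4570 + 2*(3*(-13)/(-11))**2) = -2594*(4570 + 2*(3*(-1/11)*(-13))**2) = -2594*(4570 + 2*(39/11)**2) = -2594*(4570 + 2*(1521/121)) = -2594*(4570 + 3042/121) = -2594*556012/121 = -1442295128/121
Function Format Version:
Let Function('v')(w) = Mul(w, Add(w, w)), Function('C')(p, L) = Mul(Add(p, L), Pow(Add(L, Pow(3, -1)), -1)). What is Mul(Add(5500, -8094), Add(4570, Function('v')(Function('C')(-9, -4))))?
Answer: Rational(-1442295128, 121) ≈ -1.1920e+7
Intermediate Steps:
Function('C')(p, L) = Mul(Pow(Add(Rational(1, 3), L), -1), Add(L, p)) (Function('C')(p, L) = Mul(Add(L, p), Pow(Add(L, Rational(1, 3)), -1)) = Mul(Add(L, p), Pow(Add(Rational(1, 3), L), -1)) = Mul(Pow(Add(Rational(1, 3), L), -1), Add(L, p)))
Function('v')(w) = Mul(2, Pow(w, 2)) (Function('v')(w) = Mul(w, Mul(2, w)) = Mul(2, Pow(w, 2)))
Mul(Add(5500, -8094), Add(4570, Function('v')(Function('C')(-9, -4)))) = Mul(Add(5500, -8094), Add(4570, Mul(2, Pow(Mul(3, Pow(Add(1, Mul(3, -4)), -1), Add(-4, -9)), 2)))) = Mul(-2594, Add(4570, Mul(2, Pow(Mul(3, Pow(Add(1, -12), -1), -13), 2)))) = Mul(-2594, Add(4570, Mul(2, Pow(Mul(3, Pow(-11, -1), -13), 2)))) = Mul(-2594, Add(4570, Mul(2, Pow(Mul(3, Rational(-1, 11), -13), 2)))) = Mul(-2594, Add(4570, Mul(2, Pow(Rational(39, 11), 2)))) = Mul(-2594, Add(4570, Mul(2, Rational(1521, 121)))) = Mul(-2594, Add(4570, Rational(3042, 121))) = Mul(-2594, Rational(556012, 121)) = Rational(-1442295128, 121)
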